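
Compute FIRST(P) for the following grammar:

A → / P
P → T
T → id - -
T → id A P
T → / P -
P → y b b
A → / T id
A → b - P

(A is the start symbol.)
{ '/', 'id', 'y' }

FIRST sets of the other non-terminals involved (by the same procedure, iterated to a fixed point):
  FIRST(T) = { '/', 'id' }

From P → T:
  - T is a non-terminal: add FIRST(T) \ {ε} = { '/', 'id' }
    T is not nullable, so stop
From P → y b b:
  - y is a terminal: add 'y' and stop

Collecting: FIRST(P) = { '/', 'id', 'y' }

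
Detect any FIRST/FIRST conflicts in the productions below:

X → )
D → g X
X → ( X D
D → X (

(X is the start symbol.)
A FIRST/FIRST conflict occurs when two productions N → α and N → β for the same non-terminal have FIRST(α) ∩ FIRST(β) ≠ ∅ (with ε ∈ FIRST of a nullable right-hand side, so two nullable alternatives also conflict).

FIRST sets of the non-terminals at (or reachable through a nullable prefix from) the front of some alternative:
  FIRST(X) = { '(', ')' }

Productions for X:
  X → ): FIRST = { ')' }
  X → ( X D: FIRST = { '(' }
Productions for D:
  D → g X: FIRST = { 'g' }
  D → X (: FIRST = { '(', ')' }

All alternatives of each non-terminal have pairwise disjoint FIRST sets.

Answer: No FIRST/FIRST conflicts.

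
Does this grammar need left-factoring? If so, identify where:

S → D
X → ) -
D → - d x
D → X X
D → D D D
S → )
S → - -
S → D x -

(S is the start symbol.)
Left-factoring is needed when two productions for the same non-terminal
share a common prefix on the right-hand side.

Productions for S:
  S → D
  S → )
  S → - -
  S → D x -
Productions for D:
  D → - d x
  D → X X
  D → D D D

Found common prefix 'D' in productions for S

Answer: Yes, S has productions with common prefix 'D'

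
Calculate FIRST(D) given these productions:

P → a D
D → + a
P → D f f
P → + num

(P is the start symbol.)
From D → + a:
  - '+' is a terminal: add '+' and stop

Collecting: FIRST(D) = { '+' }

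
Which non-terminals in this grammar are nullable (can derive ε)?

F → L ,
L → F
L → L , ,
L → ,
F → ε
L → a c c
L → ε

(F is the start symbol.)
ε-productions: F → ε, L → ε
So F, L are immediately nullable.
Every non-terminal is now nullable.
Nullable = { 'F', 'L' }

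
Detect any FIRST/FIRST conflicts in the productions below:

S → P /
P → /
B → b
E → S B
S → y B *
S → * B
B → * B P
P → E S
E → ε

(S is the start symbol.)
Yes. S → P '/' / S → y B '*' on { 'y' }; S → P '/' / S → '*' B on { '*' }; P → '/' / P → E S on { '/' }

A FIRST/FIRST conflict occurs when two productions N → α and N → β for the same non-terminal have FIRST(α) ∩ FIRST(β) ≠ ∅ (with ε ∈ FIRST of a nullable right-hand side, so two nullable alternatives also conflict).

FIRST sets of the non-terminals at (or reachable through a nullable prefix from) the front of some alternative:
  FIRST(P) = { '*', '/', 'y' }
  FIRST(E) = { '*', '/', 'y', ε }
  FIRST(S) = { '*', '/', 'y' }

Productions for S:
  S → P /: FIRST = { '*', '/', 'y' }
  S → y B *: FIRST = { 'y' }
  S → * B: FIRST = { '*' }
Productions for P:
  P → /: FIRST = { '/' }
  P → E S: FIRST = { '*', '/', 'y' }
Productions for B:
  B → b: FIRST = { 'b' }
  B → * B P: FIRST = { '*' }
Productions for E:
  E → S B: FIRST = { '*', '/', 'y' }
  E → ε: FIRST = { ε }

Conflict for S: S → P / and S → y B *
  Overlap: { 'y' }
Conflict for S: S → P / and S → * B
  Overlap: { '*' }
Conflict for P: P → / and P → E S
  Overlap: { '/' }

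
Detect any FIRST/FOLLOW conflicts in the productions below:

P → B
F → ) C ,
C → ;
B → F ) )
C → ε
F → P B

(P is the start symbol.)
No FIRST/FOLLOW conflicts.

A FIRST/FOLLOW conflict occurs when a non-terminal N has a nullable alternative N → β (β ⇒* ε) and another alternative N → α with FIRST(α) ∩ FOLLOW(N) ≠ ∅: on such a lookahead the parser cannot decide between expanding α and letting N vanish via β.

Nullable non-terminals: C.

C: nullable alternative(s) C → ε; FOLLOW(C) = { ',' }
  C → ;: FIRST \ {ε} = { ';' } — disjoint from FOLLOW(C)
  C → ε: FIRST \ {ε} = { } — this is the only nullable alternative, skip

B, F, P have no nullable alternative, so no FIRST/FOLLOW check is needed there.

No FIRST/FOLLOW conflicts found.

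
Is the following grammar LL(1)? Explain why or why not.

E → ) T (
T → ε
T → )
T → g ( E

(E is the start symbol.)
Relevant sets:
  FOLLOW(T) = { '(' }

For T:
  PREDICT(T → ε) = { '(' }
  PREDICT(T → ')') = { ')' }
  PREDICT(T → g '(' E) = { 'g' }
E has a single production, so nothing to check there.

All predict sets are disjoint. The grammar IS LL(1).

Answer: Yes, the grammar is LL(1).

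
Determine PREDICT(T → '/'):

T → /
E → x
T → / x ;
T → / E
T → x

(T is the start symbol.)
PREDICT(T → '/') = (FIRST(RHS) \ {ε}) ∪ (FOLLOW(T) if ε ∈ FIRST(RHS), i.e. RHS ⇒* ε)
FIRST('/') = { '/' }
ε ∉ FIRST('/'), so FOLLOW(T) is not added.
PREDICT(T → '/') = { '/' }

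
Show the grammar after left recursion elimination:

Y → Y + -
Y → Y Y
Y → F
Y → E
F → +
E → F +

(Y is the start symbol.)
Y is directly left-recursive. The standard transformation for
  A → A α₁ | ... | A α_m | β₁ | ... | β_n
is
  A  → β₁ A' | ... | β_n A'
  A' → α₁ A' | ... | α_m A' | ε

Y → F becomes Y → F Y'
Y → E becomes Y → E Y'
Y → Y + - becomes Y' → + - Y'
Y → Y Y becomes Y' → Y Y'
Add Y' → ε

Productions for other non-terminals are unchanged:
  F → +
  E → F +

Resulting grammar:
Y → F Y'
Y → E Y'
Y' → + - Y'
Y' → Y Y'
Y' → ε
F → +
E → F +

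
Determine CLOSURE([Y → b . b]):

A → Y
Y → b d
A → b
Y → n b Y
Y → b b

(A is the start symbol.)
Start with: [Y → b . b]
The dot precedes the terminal b, so nothing is added.

CLOSURE = { [Y → b . b] }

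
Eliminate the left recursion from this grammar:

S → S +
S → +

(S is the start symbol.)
S is directly left-recursive. The standard transformation for
  A → A α₁ | ... | A α_m | β₁ | ... | β_n
is
  A  → β₁ A' | ... | β_n A'
  A' → α₁ A' | ... | α_m A' | ε

S → + becomes S → + S'
S → S + becomes S' → + S'
Add S' → ε

Resulting grammar:
S → + S'
S' → + S'
S' → ε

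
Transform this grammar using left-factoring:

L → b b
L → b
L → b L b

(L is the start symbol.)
L → b L'
L' → b
L' → ε
L' → L b

Left-factoring transforms A → αβ₁ | αβ₂ into A → αA' and A' → β₁ | β₂
(α is the longest common prefix among the alternatives). Repeat until
no nonterminal has two alternatives with a common prefix.

Round 1: L has alternatives sharing prefix 'b'. Introduce L': L → b L'
  Add: L' → b
  Add: L' → ε
  Add: L' → L b

No remaining common prefixes — done.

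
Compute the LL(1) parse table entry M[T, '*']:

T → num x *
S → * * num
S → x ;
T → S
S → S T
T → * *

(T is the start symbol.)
To find M[T, '*'], we find productions for T where '*' is in the predict set (PREDICT(N → α) = (FIRST(α) \ {ε}) ∪ (FOLLOW(N) if α ⇒* ε)).

Relevant sets:
  FIRST(S) = { '*', 'x' }

T → num x *: PREDICT = { 'num' }
T → S: PREDICT = { '*', 'x' }
  '*' is in predict set, so this production goes in M[T, '*']
T → * *: PREDICT = { '*' }
  '*' is in predict set, so this production goes in M[T, '*']

M[T, '*'] = T → S, T → * *  (a multiply-defined cell — the grammar is not LL(1))

Answer: T → S, T → * *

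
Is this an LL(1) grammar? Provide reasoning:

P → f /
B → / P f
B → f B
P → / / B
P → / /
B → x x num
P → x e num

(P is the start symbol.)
A grammar is LL(1) if for each non-terminal N with multiple productions, the predict sets of those productions are pairwise disjoint, where PREDICT(N → α) = (FIRST(α) \ {ε}) ∪ (FOLLOW(N) if α ⇒* ε).

For P:
  PREDICT(P → f '/') = { 'f' }
  PREDICT(P → '/' '/' B) = { '/' }
  PREDICT(P → '/' '/') = { '/' }
  PREDICT(P → x e num) = { 'x' }
For B:
  PREDICT(B → '/' P f) = { '/' }
  PREDICT(B → f B) = { 'f' }
  PREDICT(B → x x num) = { 'x' }

Conflict found: Predict set conflict for P: { '/' }
The grammar is NOT LL(1).

Answer: No. Predict set conflict for P: { '/' }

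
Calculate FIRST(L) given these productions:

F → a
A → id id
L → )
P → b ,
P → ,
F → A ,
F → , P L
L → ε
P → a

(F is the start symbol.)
{ ')', ε }

To compute FIRST(L), examine every production with L on the left-hand side, reading each right-hand side left to right until a non-nullable symbol is reached.

From L → ):
  - ')' is a terminal: add ')' and stop
From L → ε:
  - ε-production, so ε ∈ FIRST(L)

Collecting: FIRST(L) = { ')', ε }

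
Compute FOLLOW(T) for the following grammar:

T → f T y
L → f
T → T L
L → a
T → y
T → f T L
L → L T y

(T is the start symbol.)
To compute FOLLOW(T), find every occurrence of T on a right-hand side N → α T β: add FIRST(β) \ {ε}, and if β is empty or nullable also add FOLLOW(N). Iterate to a fixed point.

T is the start symbol, so $ ∈ FOLLOW(T).
In T → f T y: T is followed by y, add FIRST(y) \ {ε} = { 'y' }
In T → T L: T is followed by L, add FIRST(L) \ {ε} = { 'a', 'f' }
In T → f T L: T is followed by L, add FIRST(L) \ {ε} = { 'a', 'f' }
In L → L T y: T is followed by y, add FIRST(y) \ {ε} = { 'y' }

Taking the union: FOLLOW(T) = { $, 'a', 'f', 'y' }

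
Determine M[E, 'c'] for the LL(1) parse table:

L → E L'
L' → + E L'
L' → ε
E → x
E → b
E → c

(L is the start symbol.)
E → c

To find M[E, 'c'], we find productions for E where 'c' is in the predict set (PREDICT(N → α) = (FIRST(α) \ {ε}) ∪ (FOLLOW(N) if α ⇒* ε)).

E → x: PREDICT = { 'x' }
E → b: PREDICT = { 'b' }
E → c: PREDICT = { 'c' }
  'c' is in predict set, so this production goes in M[E, 'c']

M[E, 'c'] = E → c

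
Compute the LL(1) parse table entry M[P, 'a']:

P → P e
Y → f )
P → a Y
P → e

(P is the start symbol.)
To find M[P, 'a'], we find productions for P where 'a' is in the predict set (PREDICT(N → α) = (FIRST(α) \ {ε}) ∪ (FOLLOW(N) if α ⇒* ε)).

Relevant sets:
  FIRST(P) = { 'a', 'e' }

P → P e: PREDICT = { 'a', 'e' }
  'a' is in predict set, so this production goes in M[P, 'a']
P → a Y: PREDICT = { 'a' }
  'a' is in predict set, so this production goes in M[P, 'a']
P → e: PREDICT = { 'e' }

M[P, 'a'] = P → P e, P → a Y  (a multiply-defined cell — the grammar is not LL(1))

Answer: P → P e, P → a Y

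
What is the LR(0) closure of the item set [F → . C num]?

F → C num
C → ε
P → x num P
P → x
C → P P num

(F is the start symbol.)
{ [C → . P P num], [C → .], [F → . C num], [P → . x num P], [P → . x] }

To compute CLOSURE, for each item [A → α.Bβ] where B is a non-terminal, add [B → .γ] for all productions B → γ; repeat for the newly added items until nothing changes.

Start with: [F → . C num]
  [F → . C num] has the dot before C: add [C → .], [C → . P P num]
  [C → . P P num] has the dot before P: add [P → . x num P], [P → . x]
No further items can be added.

CLOSURE = { [C → . P P num], [C → .], [F → . C num], [P → . x num P], [P → . x] }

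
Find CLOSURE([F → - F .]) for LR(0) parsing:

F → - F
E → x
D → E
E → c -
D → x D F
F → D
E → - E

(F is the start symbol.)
Start with: [F → - F .]
The dot is at the end, so nothing is added.

CLOSURE = { [F → - F .] }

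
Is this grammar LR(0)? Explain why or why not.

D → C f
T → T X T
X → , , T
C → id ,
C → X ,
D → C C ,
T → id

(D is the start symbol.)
No. Shift-reduce conflict between [X → , , T .] and [X → . , , T]

Augment with D' → D and build the canonical LR(0) collection (I0 = CLOSURE({[D' → . D]}), then GOTO on every symbol after a dot until no new states appear). It has 16 states:
  I0: { [C → . X ,], [C → . id ,], [D → . C C ,], [D → . C f], [D' → . D], [X → . , , T] }  — shift
  I1: { [X → , . , T] }  — shift
  I2: { [C → . X ,], [C → . id ,], [D → C . C ,], [D → C . f], [X → . , , T] }  — shift
  I3: { [D' → D .] }  — accept
  I4: { [C → X . ,] }  — shift
  I5: { [C → id . ,] }  — shift
  I6: { [C → id , .] }  — reduce
  I7: { [C → X , .] }  — reduce
  I8: { [D → C C . ,] }  — shift
  I9: { [D → C f .] }  — reduce
  I10: { [D → C C , .] }  — reduce
  I11: { [T → . T X T], [T → . id], [X → , , . T] }  — shift
  I12: { [T → T . X T], [X → , , T .], [X → . , , T] }  — shift, reduce
  I13: { [T → id .] }  — reduce
  I14: { [T → . T X T], [T → . id], [T → T X . T] }  — shift
  I15: { [T → T . X T], [T → T X T .], [X → . , , T] }  — shift, reduce

Conflict in state I12:
  Shift-reduce conflict between [X → , , T .] and [X → . , , T]
So the grammar is NOT LR(0).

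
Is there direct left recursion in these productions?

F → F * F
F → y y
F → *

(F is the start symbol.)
F → F * F: LEFT RECURSIVE (starts with F)
F → y y: starts with y
F → *: starts with '*'

The grammar has direct left recursion on: F.

Answer: Yes, F is left-recursive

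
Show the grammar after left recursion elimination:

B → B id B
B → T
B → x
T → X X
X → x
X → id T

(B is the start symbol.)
B is directly left-recursive. The standard transformation for
  A → A α₁ | ... | A α_m | β₁ | ... | β_n
is
  A  → β₁ A' | ... | β_n A'
  A' → α₁ A' | ... | α_m A' | ε

B → T becomes B → T B'
B → x becomes B → x B'
B → B id B becomes B' → id B B'
Add B' → ε

Productions for other non-terminals are unchanged:
  T → X X
  X → x
  X → id T

Resulting grammar:
B → T B'
B → x B'
B' → id B B'
B' → ε
T → X X
X → x
X → id T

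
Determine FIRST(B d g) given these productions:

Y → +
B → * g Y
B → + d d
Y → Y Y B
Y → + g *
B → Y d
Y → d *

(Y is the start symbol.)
FIRST sets of the non-terminals involved (from the grammar, by fixed-point iteration):
  FIRST(B) = { '*', '+', 'd' }

To compute FIRST(B d g), process the symbols left to right:
Symbol B is a non-terminal. Add FIRST(B) \ {ε} = { '*', '+', 'd' }
B is not nullable (ε ∉ FIRST(B)), so stop here.
FIRST(B d g) = { '*', '+', 'd' }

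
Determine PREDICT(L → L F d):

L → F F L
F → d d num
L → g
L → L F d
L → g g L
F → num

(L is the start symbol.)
{ 'd', 'g', 'num' }

PREDICT(L → L F d) = (FIRST(RHS) \ {ε}) ∪ (FOLLOW(L) if ε ∈ FIRST(RHS), i.e. RHS ⇒* ε)
FIRST(L) = { 'd', 'g', 'num' }
FIRST(L F d) = { 'd', 'g', 'num' }
ε ∉ FIRST(L F d), so FOLLOW(L) is not added.
PREDICT(L → L F d) = { 'd', 'g', 'num' }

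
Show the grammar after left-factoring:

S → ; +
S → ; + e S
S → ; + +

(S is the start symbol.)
S → ; + S'
S' → ε
S' → e S
S' → +

Left-factoring transforms A → αβ₁ | αβ₂ into A → αA' and A' → β₁ | β₂
(α is the longest common prefix among the alternatives). Repeat until
no nonterminal has two alternatives with a common prefix.

Round 1: S has alternatives sharing prefix '; +'. Introduce S': S → ; + S'
  Add: S' → ε
  Add: S' → e S
  Add: S' → +

No remaining common prefixes — done.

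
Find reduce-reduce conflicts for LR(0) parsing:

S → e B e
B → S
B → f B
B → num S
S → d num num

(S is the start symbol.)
No reduce-reduce conflicts

A reduce-reduce conflict occurs when an LR(0) state has two complete items [A → α .] and [B → β .] — both call for a reduction, and with no lookahead the parser cannot choose between them.

Augment with S' → S and build the canonical LR(0) collection (I0 = CLOSURE({[S' → . S]}), then GOTO on every symbol after a dot until no new states appear). It has 13 states:
  I0: { [S → . d num num], [S → . e B e], [S' → . S] }  — shift
  I1: { [S' → S .] }  — accept
  I2: { [S → d . num num] }  — shift
  I3: { [B → . S], [B → . f B], [B → . num S], [S → . d num num], [S → . e B e], [S → e . B e] }  — shift
  I4: { [S → e B . e] }  — shift
  I5: { [B → S .] }  — reduce
  I6: { [B → . S], [B → . f B], [B → . num S], [B → f . B], [S → . d num num], [S → . e B e] }  — shift
  I7: { [B → num . S], [S → . d num num], [S → . e B e] }  — shift
  I8: { [B → num S .] }  — reduce
  I9: { [B → f B .] }  — reduce
  I10: { [S → e B e .] }  — reduce
  I11: { [S → d num . num] }  — shift
  I12: { [S → d num num .] }  — reduce

No state contains more than one complete item.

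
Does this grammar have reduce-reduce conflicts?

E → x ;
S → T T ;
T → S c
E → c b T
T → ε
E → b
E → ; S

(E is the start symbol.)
Yes — I9: [E → c b T .] vs [T → .]

A reduce-reduce conflict occurs when an LR(0) state has two complete items [A → α .] and [B → β .] — both call for a reduction, and with no lookahead the parser cannot choose between them.

Augment with E' → E and build the canonical LR(0) collection (I0 = CLOSURE({[E' → . E]}), then GOTO on every symbol after a dot until no new states appear). It has 15 states:
  I0: { [E → . ; S], [E → . b], [E → . c b T], [E → . x ;], [E' → . E] }  — shift
  I1: { [E → ; . S], [S → . T T ;], [T → . S c], [T → .] }  — reduce
  I2: { [E' → E .] }  — accept
  I3: { [E → b .] }  — reduce
  I4: { [E → c . b T] }  — shift
  I5: { [E → x . ;] }  — shift
  I6: { [E → x ; .] }  — reduce
  I7: { [E → c b . T], [S → . T T ;], [T → . S c], [T → .] }  — reduce
  I8: { [T → S . c] }  — shift
  I9: { [E → c b T .], [S → . T T ;], [S → T . T ;], [T → . S c], [T → .] }  — 2 reduces
  I10: { [S → . T T ;], [S → T . T ;], [S → T T . ;], [T → . S c], [T → .] }  — shift, reduce
  I11: { [S → T T ; .] }  — reduce
  I12: { [T → S c .] }  — reduce
  I13: { [E → ; S .], [T → S . c] }  — shift, reduce
  I14: { [S → . T T ;], [S → T . T ;], [T → . S c], [T → .] }  — reduce

I9 contains complete items [E → c b T .], [T → .] — reduce-reduce conflict.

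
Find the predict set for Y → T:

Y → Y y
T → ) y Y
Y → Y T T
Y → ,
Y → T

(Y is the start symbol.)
{ ')' }

PREDICT(Y → T) = (FIRST(RHS) \ {ε}) ∪ (FOLLOW(Y) if ε ∈ FIRST(RHS), i.e. RHS ⇒* ε)
FIRST(T) = { ')' }
FIRST(T) = { ')' }
ε ∉ FIRST(T), so FOLLOW(Y) is not added.
PREDICT(Y → T) = { ')' }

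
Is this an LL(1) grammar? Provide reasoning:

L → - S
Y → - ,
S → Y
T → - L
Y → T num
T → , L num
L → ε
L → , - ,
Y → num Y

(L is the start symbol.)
Relevant sets:
  FIRST(T) = { ',', '-' }
  FOLLOW(L) = { $, 'num' }

For L:
  PREDICT(L → '-' S) = { '-' }
  PREDICT(L → ε) = { $, 'num' }
  PREDICT(L → ',' '-' ',') = { ',' }
For Y:
  PREDICT(Y → '-' ',') = { '-' }
  PREDICT(Y → T num) = { ',', '-' }
  PREDICT(Y → num Y) = { 'num' }
For T:
  PREDICT(T → '-' L) = { '-' }
  PREDICT(T → ',' L num) = { ',' }
S has a single production, so nothing to check there.

Conflict found: Predict set conflict for Y: { '-' }
The grammar is NOT LL(1).

Answer: No. Predict set conflict for Y: { '-' }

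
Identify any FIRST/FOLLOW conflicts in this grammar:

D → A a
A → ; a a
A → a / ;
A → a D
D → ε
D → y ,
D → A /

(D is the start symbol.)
Nullable non-terminals: D.
FIRST sets used below: FIRST(A) = { ';', 'a' }

D: nullable alternative(s) D → ε; FOLLOW(D) = { $, '/', 'a' }
  D → A a: FIRST \ {ε} = { ';', 'a' } — overlaps FOLLOW(D) on { 'a' }: CONFLICT
  D → ε: FIRST \ {ε} = { } — this is the only nullable alternative, skip
  D → y ,: FIRST \ {ε} = { 'y' } — disjoint from FOLLOW(D)
  D → A /: FIRST \ {ε} = { ';', 'a' } — overlaps FOLLOW(D) on { 'a' }: CONFLICT

A has no nullable alternative, so no FIRST/FOLLOW check is needed there.

So the grammar has 2 FIRST/FOLLOW conflicts (marked CONFLICT above).

Answer: Yes. D → A a with FOLLOW(D) on { 'a' }; D → A '/' with FOLLOW(D) on { 'a' }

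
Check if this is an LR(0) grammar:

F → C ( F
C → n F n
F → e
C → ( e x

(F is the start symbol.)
Yes, the grammar is LR(0)

A grammar is LR(0) if no state in the canonical LR(0) collection has:
  - both a shift item (dot before a terminal) and a complete item (shift-reduce conflict), or
  - two or more complete items (reduce-reduce conflict; the accept item [F' → F .] counts as a complete item here).

Augment with F' → F and build the canonical LR(0) collection (I0 = CLOSURE({[F' → . F]}), then GOTO on every symbol after a dot until no new states appear). It has 12 states:
  I0: { [C → . ( e x], [C → . n F n], [F → . C ( F], [F → . e], [F' → . F] }  — shift
  I1: { [C → ( . e x] }  — shift
  I2: { [F → C . ( F] }  — shift
  I3: { [F' → F .] }  — accept
  I4: { [F → e .] }  — reduce
  I5: { [C → . ( e x], [C → . n F n], [C → n . F n], [F → . C ( F], [F → . e] }  — shift
  I6: { [C → n F . n] }  — shift
  I7: { [C → n F n .] }  — reduce
  I8: { [C → . ( e x], [C → . n F n], [F → . C ( F], [F → . e], [F → C ( . F] }  — shift
  I9: { [F → C ( F .] }  — reduce
  I10: { [C → ( e . x] }  — shift
  I11: { [C → ( e x .] }  — reduce

Every state is either a pure shift/goto state or contains exactly one complete item and nothing to shift — no conflicts. The grammar is LR(0).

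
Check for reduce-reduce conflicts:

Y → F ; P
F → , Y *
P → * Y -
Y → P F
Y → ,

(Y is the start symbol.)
A reduce-reduce conflict occurs when an LR(0) state has two complete items [A → α .] and [B → β .] — both call for a reduction, and with no lookahead the parser cannot choose between them.

Augment with Y' → Y and build the canonical LR(0) collection (I0 = CLOSURE({[Y' → . Y]}), then GOTO on every symbol after a dot until no new states appear). It has 14 states:
  I0: { [F → . , Y *], [P → . * Y -], [Y → . ,], [Y → . F ; P], [Y → . P F], [Y' → . Y] }  — shift
  I1: { [F → . , Y *], [P → * . Y -], [P → . * Y -], [Y → . ,], [Y → . F ; P], [Y → . P F] }  — shift
  I2: { [F → , . Y *], [F → . , Y *], [P → . * Y -], [Y → , .], [Y → . ,], [Y → . F ; P], [Y → . P F] }  — shift, reduce
  I3: { [Y → F . ; P] }  — shift
  I4: { [F → . , Y *], [Y → P . F] }  — shift
  I5: { [Y' → Y .] }  — accept
  I6: { [F → , . Y *], [F → . , Y *], [P → . * Y -], [Y → . ,], [Y → . F ; P], [Y → . P F] }  — shift
  I7: { [Y → P F .] }  — reduce
  I8: { [F → , Y . *] }  — shift
  I9: { [F → , Y * .] }  — reduce
  I10: { [P → . * Y -], [Y → F ; . P] }  — shift
  I11: { [Y → F ; P .] }  — reduce
  I12: { [P → * Y . -] }  — shift
  I13: { [P → * Y - .] }  — reduce

No state contains more than one complete item.

Answer: No reduce-reduce conflicts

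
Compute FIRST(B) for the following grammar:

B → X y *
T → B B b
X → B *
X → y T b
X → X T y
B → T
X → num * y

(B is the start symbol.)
{ 'num', 'y' }

To compute FIRST(B), examine every production with B on the left-hand side, reading each right-hand side left to right until a non-nullable symbol is reached.

FIRST sets of the other non-terminals involved (by the same procedure, iterated to a fixed point):
  FIRST(X) = { 'num', 'y' }
  FIRST(T) = { 'num', 'y' }

From B → X y *:
  - X is a non-terminal: add FIRST(X) \ {ε} = { 'num', 'y' }
    X is not nullable, so stop
From B → T:
  - T is a non-terminal: add FIRST(T) \ {ε} = { 'num', 'y' }
    T is not nullable, so stop

Collecting: FIRST(B) = { 'num', 'y' }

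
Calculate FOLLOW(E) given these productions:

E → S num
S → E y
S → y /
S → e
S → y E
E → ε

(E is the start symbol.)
E is the start symbol, so $ ∈ FOLLOW(E).
In S → E y: E is followed by y, add FIRST(y) \ {ε} = { 'y' }
In S → y E: E is at the end, add FOLLOW(S)

The FOLLOW sets referred to above (computed the same way, to a fixed point):
  FOLLOW(S) = { 'num' }

Taking the union: FOLLOW(E) = { $, 'num', 'y' }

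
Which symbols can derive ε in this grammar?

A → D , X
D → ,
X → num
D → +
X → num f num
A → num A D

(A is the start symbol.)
None

A non-terminal is nullable if it can derive ε (the empty string): either it has an ε-production, or it has a production whose right-hand side consists entirely of nullable non-terminals.

There are no ε-productions, so no non-terminal can derive ε.
No non-terminals are nullable.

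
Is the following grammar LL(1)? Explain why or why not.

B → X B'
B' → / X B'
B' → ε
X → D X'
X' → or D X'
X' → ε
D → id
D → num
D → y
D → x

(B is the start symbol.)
Yes, the grammar is LL(1).

A grammar is LL(1) if for each non-terminal N with multiple productions, the predict sets of those productions are pairwise disjoint, where PREDICT(N → α) = (FIRST(α) \ {ε}) ∪ (FOLLOW(N) if α ⇒* ε).

Relevant sets:
  FOLLOW(B') = { $ }
  FOLLOW(X') = { $, '/' }

For B':
  PREDICT(B' → '/' X B') = { '/' }
  PREDICT(B' → ε) = { $ }
For X':
  PREDICT(X' → or D X') = { 'or' }
  PREDICT(X' → ε) = { $, '/' }
For D:
  PREDICT(D → id) = { 'id' }
  PREDICT(D → num) = { 'num' }
  PREDICT(D → y) = { 'y' }
  PREDICT(D → x) = { 'x' }
B, X have a single production, so nothing to check there.

All predict sets are disjoint. The grammar IS LL(1).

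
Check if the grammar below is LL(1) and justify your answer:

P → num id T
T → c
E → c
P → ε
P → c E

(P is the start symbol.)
Yes, the grammar is LL(1).

A grammar is LL(1) if for each non-terminal N with multiple productions, the predict sets of those productions are pairwise disjoint, where PREDICT(N → α) = (FIRST(α) \ {ε}) ∪ (FOLLOW(N) if α ⇒* ε).

Relevant sets:
  FOLLOW(P) = { $ }

For P:
  PREDICT(P → num id T) = { 'num' }
  PREDICT(P → ε) = { $ }
  PREDICT(P → c E) = { 'c' }
T, E have a single production, so nothing to check there.

All predict sets are disjoint. The grammar IS LL(1).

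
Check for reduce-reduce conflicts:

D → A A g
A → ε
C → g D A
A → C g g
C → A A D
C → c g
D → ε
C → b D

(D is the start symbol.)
Yes — I0: [A → .] vs [D → .]; I4: [A → .] vs [D → .]; I6: [A → .] vs [D → .]; I8: [A → .] vs [C → g D A .]; I9: [A → .] vs [D → .]; I10: [A → .] vs [D → .]; I12: [A → .] vs [D → .]; I13: [A → .] vs [D → .]; I18: [A → .] vs [D → .]

Augment with D' → D and build the canonical LR(0) collection (I0 = CLOSURE({[D' → . D]}), then GOTO on every symbol after a dot until no new states appear). It has 19 states:
  I0: { [A → . C g g], [A → .], [C → . A A D], [C → . b D], [C → . c g], [C → . g D A], [D → . A A g], [D → .], [D' → . D] }  — shift, 2 reduces
  I1: { [A → . C g g], [A → .], [C → . A A D], [C → . b D], [C → . c g], [C → . g D A], [C → A . A D], [D → A . A g] }  — shift, reduce
  I2: { [A → C . g g] }  — shift
  I3: { [D' → D .] }  — accept
  I4: { [A → . C g g], [A → .], [C → . A A D], [C → . b D], [C → . c g], [C → . g D A], [C → b . D], [D → . A A g], [D → .] }  — shift, 2 reduces
  I5: { [C → c . g] }  — shift
  I6: { [A → . C g g], [A → .], [C → . A A D], [C → . b D], [C → . c g], [C → . g D A], [C → g . D A], [D → . A A g], [D → .] }  — shift, 2 reduces
  I7: { [A → . C g g], [A → .], [C → . A A D], [C → . b D], [C → . c g], [C → . g D A], [C → g D . A] }  — shift, reduce
  I8: { [A → . C g g], [A → .], [C → . A A D], [C → . b D], [C → . c g], [C → . g D A], [C → A . A D], [C → g D A .] }  — shift, 2 reduces
  I9: { [A → . C g g], [A → .], [C → . A A D], [C → . b D], [C → . c g], [C → . g D A], [C → A . A D], [C → A A . D], [D → . A A g], [D → .] }  — shift, 2 reduces
  I10: { [A → . C g g], [A → .], [C → . A A D], [C → . b D], [C → . c g], [C → . g D A], [C → A . A D], [C → A A . D], [D → . A A g], [D → .], [D → A . A g] }  — shift, 2 reduces
  I11: { [C → A A D .] }  — reduce
  I12: { [A → . C g g], [A → .], [C → . A A D], [C → . b D], [C → . c g], [C → . g D A], [C → A . A D], [C → A A . D], [D → . A A g], [D → .], [D → A . A g], [D → A A . g] }  — shift, 2 reduces
  I13: { [A → . C g g], [A → .], [C → . A A D], [C → . b D], [C → . c g], [C → . g D A], [C → g . D A], [D → . A A g], [D → .], [D → A A g .] }  — shift, 3 reduces
  I14: { [C → c g .] }  — reduce
  I15: { [C → b D .] }  — reduce
  I16: { [A → C g . g] }  — shift
  I17: { [A → C g g .] }  — reduce
  I18: { [A → . C g g], [A → .], [C → . A A D], [C → . b D], [C → . c g], [C → . g D A], [C → A . A D], [C → A A . D], [D → . A A g], [D → .], [D → A A . g] }  — shift, 2 reduces

I0 contains complete items [A → .], [D → .] — reduce-reduce conflict.
I4 contains complete items [A → .], [D → .] — reduce-reduce conflict.
I6 contains complete items [A → .], [D → .] — reduce-reduce conflict.
I8 contains complete items [A → .], [C → g D A .] — reduce-reduce conflict.
I9 contains complete items [A → .], [D → .] — reduce-reduce conflict.
I10 contains complete items [A → .], [D → .] — reduce-reduce conflict.
I12 contains complete items [A → .], [D → .] — reduce-reduce conflict.
I13 contains complete items [A → .], [D → .], [D → A A g .] — reduce-reduce conflict.
I18 contains complete items [A → .], [D → .] — reduce-reduce conflict.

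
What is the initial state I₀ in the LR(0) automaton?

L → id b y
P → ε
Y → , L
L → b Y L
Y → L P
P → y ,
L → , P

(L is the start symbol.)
{ [L → . , P], [L → . b Y L], [L → . id b y], [L' → . L] }

First, augment the grammar with L' → L
I₀ = CLOSURE({ [L' → . L] }):
  [L' → . L] has the dot before L: add [L → . id b y], [L → . b Y L], [L → . , P]
No further items can be added.

I₀ = { [L → . , P], [L → . b Y L], [L → . id b y], [L' → . L] }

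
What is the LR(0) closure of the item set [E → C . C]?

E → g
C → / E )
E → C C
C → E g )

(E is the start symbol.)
To compute CLOSURE, for each item [A → α.Bβ] where B is a non-terminal, add [B → .γ] for all productions B → γ; repeat for the newly added items until nothing changes.

Start with: [E → C . C]
  [E → C . C] has the dot before C: add [C → . / E )], [C → . E g )]
  [C → . E g )] has the dot before E: add [E → . g], [E → . C C]
No further items can be added.

CLOSURE = { [C → . / E )], [C → . E g )], [E → . C C], [E → . g], [E → C . C] }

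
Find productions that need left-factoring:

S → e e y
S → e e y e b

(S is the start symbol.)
Yes, S has productions with common prefix 'e e y'

Left-factoring is needed when two productions for the same non-terminal
share a common prefix on the right-hand side.

Productions for S:
  S → e e y
  S → e e y e b

Found common prefix 'e e y' in productions for S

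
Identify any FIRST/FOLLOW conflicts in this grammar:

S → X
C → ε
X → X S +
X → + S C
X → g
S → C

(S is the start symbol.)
Yes. S → X with FOLLOW(S) on { '+', 'g' }

A FIRST/FOLLOW conflict occurs when a non-terminal N has a nullable alternative N → β (β ⇒* ε) and another alternative N → α with FIRST(α) ∩ FOLLOW(N) ≠ ∅: on such a lookahead the parser cannot decide between expanding α and letting N vanish via β.

Nullable non-terminals: C, S.
FIRST sets used below: FIRST(X) = { '+', 'g' }, FIRST(C) = { ε }
C has a nullable alternative but only one production, so nothing to check.

S: nullable alternative(s) S → C; FOLLOW(S) = { $, '+', 'g' }
  S → X: FIRST \ {ε} = { '+', 'g' } — overlaps FOLLOW(S) on { '+', 'g' }: CONFLICT
  S → C: FIRST \ {ε} = { } — this is the only nullable alternative, skip

X has no nullable alternative, so no FIRST/FOLLOW check is needed there.

So the grammar has 1 FIRST/FOLLOW conflict (marked CONFLICT above).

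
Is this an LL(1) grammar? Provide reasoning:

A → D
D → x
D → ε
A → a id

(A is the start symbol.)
A grammar is LL(1) if for each non-terminal N with multiple productions, the predict sets of those productions are pairwise disjoint, where PREDICT(N → α) = (FIRST(α) \ {ε}) ∪ (FOLLOW(N) if α ⇒* ε).

Relevant sets:
  FIRST(D) = { 'x', ε }
  FOLLOW(A) = { $ }
  FOLLOW(D) = { $ }

For A:
  PREDICT(A → D) = { $, 'x' }
  PREDICT(A → a id) = { 'a' }
For D:
  PREDICT(D → x) = { 'x' }
  PREDICT(D → ε) = { $ }

All predict sets are disjoint. The grammar IS LL(1).

Answer: Yes, the grammar is LL(1).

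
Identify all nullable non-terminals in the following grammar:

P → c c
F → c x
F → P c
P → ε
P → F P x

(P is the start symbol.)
ε-productions: P → ε
So P is immediately nullable.
No further non-terminal can be added: every production for the remaining non-terminals contains a terminal or a non-nullable non-terminal.
Nullable = { 'P' }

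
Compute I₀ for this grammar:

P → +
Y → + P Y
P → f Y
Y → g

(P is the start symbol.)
{ [P → . +], [P → . f Y], [P' → . P] }

First, augment the grammar with P' → P
I₀ = CLOSURE({ [P' → . P] }):
  [P' → . P] has the dot before P: add [P → . +], [P → . f Y]
No further items can be added.

I₀ = { [P → . +], [P → . f Y], [P' → . P] }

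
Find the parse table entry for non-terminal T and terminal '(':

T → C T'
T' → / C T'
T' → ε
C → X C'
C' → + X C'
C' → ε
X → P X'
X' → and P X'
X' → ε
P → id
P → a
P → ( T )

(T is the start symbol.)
T → C T'

To find M[T, '('], we find productions for T where '(' is in the predict set (PREDICT(N → α) = (FIRST(α) \ {ε}) ∪ (FOLLOW(N) if α ⇒* ε)).

Relevant sets:
  FIRST(C) = { '(', 'a', 'id' }

T → C T': PREDICT = { '(', 'a', 'id' }
  '(' is in predict set, so this production goes in M[T, '(']

M[T, '('] = T → C T'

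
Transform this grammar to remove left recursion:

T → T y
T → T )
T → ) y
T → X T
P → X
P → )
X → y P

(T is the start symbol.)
T is directly left-recursive. The standard transformation for
  A → A α₁ | ... | A α_m | β₁ | ... | β_n
is
  A  → β₁ A' | ... | β_n A'
  A' → α₁ A' | ... | α_m A' | ε

T → ) y becomes T → ) y T'
T → X T becomes T → X T T'
T → T y becomes T' → y T'
T → T ) becomes T' → ) T'
Add T' → ε

Productions for other non-terminals are unchanged:
  P → X
  P → )
  X → y P

Resulting grammar:
T → ) y T'
T → X T T'
T' → y T'
T' → ) T'
T' → ε
P → X
P → )
X → y P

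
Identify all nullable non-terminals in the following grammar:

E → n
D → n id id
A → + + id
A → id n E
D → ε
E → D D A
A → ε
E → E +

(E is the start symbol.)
A non-terminal is nullable if it can derive ε (the empty string): either it has an ε-production, or it has a production whose right-hand side consists entirely of nullable non-terminals.

ε-productions: D → ε, A → ε
So D, A are immediately nullable.
E → D D A: every symbol on the right is nullable, so E is nullable too.
Every non-terminal is now nullable.
Nullable = { 'A', 'D', 'E' }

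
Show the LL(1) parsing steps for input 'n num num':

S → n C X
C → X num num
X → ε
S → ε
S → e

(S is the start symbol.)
LL(1) parsing maintains a stack (initially the start symbol over $) and the input. At each step: if the stack top is a terminal, match it against the current input token; if it is a non-terminal N, replace it with the RHS of M[N, lookahead] (the unique production whose predict set contains the lookahead).

Stack is shown with the top on the left.

Stack          Input        Action
----------------------------------
S $            n num num $  output S → n C X
n C X $        n num num $  match 'n'
C X $          num num $    output C → X num num
X num num X $  num num $    output X → ε
num num X $    num num $    match 'num'
num X $        num $        match 'num'
X $            $            output X → ε
$              $            accept

The string is accepted.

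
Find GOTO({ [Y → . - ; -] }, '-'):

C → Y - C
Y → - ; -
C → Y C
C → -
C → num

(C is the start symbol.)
{ [Y → - . ; -] }

GOTO(I, '-') = CLOSURE({ [A → αX.β] : [A → α.Xβ] ∈ I, X = '-' })

Items with dot before '-', with the dot advanced:
  [Y → . - ; -] → [Y → - . ; -]
Closure adds nothing (no advanced item has the dot before a non-terminal).

GOTO = { [Y → - . ; -] }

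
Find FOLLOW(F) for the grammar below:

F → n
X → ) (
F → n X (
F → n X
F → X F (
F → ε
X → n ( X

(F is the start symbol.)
{ $, '(' }

F is the start symbol, so $ ∈ FOLLOW(F).
In F → X F (: F is followed by '(', add FIRST('(') \ {ε} = { '(' }

Taking the union: FOLLOW(F) = { $, '(' }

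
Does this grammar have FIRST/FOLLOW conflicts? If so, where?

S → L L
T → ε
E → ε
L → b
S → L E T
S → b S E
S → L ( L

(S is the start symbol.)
Nullable non-terminals: E, T.
E has a nullable alternative but only one production, so nothing to check.
T has a nullable alternative but only one production, so nothing to check.

L, S have no nullable alternative, so no FIRST/FOLLOW check is needed there.

No FIRST/FOLLOW conflicts found.

Answer: No FIRST/FOLLOW conflicts.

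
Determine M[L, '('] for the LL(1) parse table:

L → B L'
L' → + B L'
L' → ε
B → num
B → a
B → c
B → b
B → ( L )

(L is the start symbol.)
To find M[L, '('], we find productions for L where '(' is in the predict set (PREDICT(N → α) = (FIRST(α) \ {ε}) ∪ (FOLLOW(N) if α ⇒* ε)).

Relevant sets:
  FIRST(B) = { '(', 'a', 'b', 'c', 'num' }

L → B L': PREDICT = { '(', 'a', 'b', 'c', 'num' }
  '(' is in predict set, so this production goes in M[L, '(']

M[L, '('] = L → B L'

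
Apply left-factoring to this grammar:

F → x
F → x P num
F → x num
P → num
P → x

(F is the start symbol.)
Left-factoring transforms A → αβ₁ | αβ₂ into A → αA' and A' → β₁ | β₂
(α is the longest common prefix among the alternatives). Repeat until
no nonterminal has two alternatives with a common prefix.

Round 1: F has alternatives sharing prefix 'x'. Introduce F': F → x F'
  Add: F' → ε
  Add: F' → P num
  Add: F' → num

No remaining common prefixes — done.

Resulting grammar:
F → x F'
F' → ε
F' → P num
F' → num
P → num
P → x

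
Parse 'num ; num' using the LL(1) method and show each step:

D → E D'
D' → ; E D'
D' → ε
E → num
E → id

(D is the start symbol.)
Stack is shown with the top on the left.

Stack     Input        Action
-----------------------------
D $       num ; num $  output D → E D'
E D' $    num ; num $  output E → num
num D' $  num ; num $  match 'num'
D' $      ; num $      output D' → ; E D'
; E D' $  ; num $      match ';'
E D' $    num $        output E → num
num D' $  num $        match 'num'
D' $      $            output D' → ε
$         $            accept

The string is accepted.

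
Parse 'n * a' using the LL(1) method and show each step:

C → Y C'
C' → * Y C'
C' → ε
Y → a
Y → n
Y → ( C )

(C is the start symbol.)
Stack is shown with the top on the left.

Stack     Input    Action
-------------------------
C $       n * a $  output C → Y C'
Y C' $    n * a $  output Y → n
n C' $    n * a $  match 'n'
C' $      * a $    output C' → * Y C'
* Y C' $  * a $    match '*'
Y C' $    a $      output Y → a
a C' $    a $      match 'a'
C' $      $        output C' → ε
$         $        accept

The string is accepted.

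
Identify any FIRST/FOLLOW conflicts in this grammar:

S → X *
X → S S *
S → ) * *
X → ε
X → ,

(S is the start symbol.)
A FIRST/FOLLOW conflict occurs when a non-terminal N has a nullable alternative N → β (β ⇒* ε) and another alternative N → α with FIRST(α) ∩ FOLLOW(N) ≠ ∅: on such a lookahead the parser cannot decide between expanding α and letting N vanish via β.

Nullable non-terminals: X.
FIRST sets used below: FIRST(S) = { ')', '*', ',' }

X: nullable alternative(s) X → ε; FOLLOW(X) = { '*' }
  X → S S *: FIRST \ {ε} = { ')', '*', ',' } — overlaps FOLLOW(X) on { '*' }: CONFLICT
  X → ε: FIRST \ {ε} = { } — this is the only nullable alternative, skip
  X → ,: FIRST \ {ε} = { ',' } — disjoint from FOLLOW(X)

S has no nullable alternative, so no FIRST/FOLLOW check is needed there.

So the grammar has 1 FIRST/FOLLOW conflict (marked CONFLICT above).

Answer: Yes. X → S S '*' with FOLLOW(X) on { '*' }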